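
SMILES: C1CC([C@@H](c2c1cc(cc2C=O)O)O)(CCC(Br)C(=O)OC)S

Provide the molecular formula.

C16H19BrO5S

Heavy atoms from the SMILES: 1 Br, 16 C, 5 O, 1 S.
Implicit hydrogens by atom environment:
  4 × C: 2 H each → 8
  4 × C (aromatic): no H
  3 × C: 1 H each → 3
  3 × O: no H
  2 × C (aromatic): 1 H each → 2
  2 × C: no H
  2 × O: 1 H each → 2
  1 × Br: no H
  1 × C: 3 H
  1 × S: 1 H
  Total hydrogens = 19.
Molecular formula: C16H19BrO5S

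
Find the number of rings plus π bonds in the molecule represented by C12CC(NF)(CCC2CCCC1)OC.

2

Molecular formula from the SMILES: C11H20FNO.
DoU = (2C + 2 + N − H − X)/2 = (2·11 + 2 + 1 − 20 − 1)/2 = 4/2 = 2.
(Structurally: 2 ring(s) + 0 π bond(s) = 2.)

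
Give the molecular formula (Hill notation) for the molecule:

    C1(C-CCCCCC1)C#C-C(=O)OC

Heavy atoms from the SMILES: 12 C, 2 O.
Implicit hydrogens by atom environment:
  7 × C: 2 H each → 14
  3 × C: no H
  2 × O: no H
  1 × C: 3 H
  1 × C: 1 H
  Total hydrogens = 18.
Molecular formula: C12H18O2

C12H18O2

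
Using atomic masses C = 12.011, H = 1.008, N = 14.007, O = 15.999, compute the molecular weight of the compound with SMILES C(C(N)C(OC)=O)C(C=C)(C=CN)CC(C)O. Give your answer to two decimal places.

242.32

Molecular formula: C12H22N2O3.
M = 12×12.011 + 22×1.008 + 2×14.007 + 3×15.999 = 242.32 g/mol.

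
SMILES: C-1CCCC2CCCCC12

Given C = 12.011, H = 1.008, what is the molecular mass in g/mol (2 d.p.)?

Molecular formula: C10H18.
M = 10×12.011 + 18×1.008 = 138.25 g/mol.

138.25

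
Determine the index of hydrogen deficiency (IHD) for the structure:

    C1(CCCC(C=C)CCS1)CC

Molecular formula from the SMILES: C11H20S.
DoU = (2C + 2 + N − H − X)/2 = (2·11 + 2 + 0 − 20 − 0)/2 = 4/2 = 2.
(Structurally: 1 ring(s) + 1 π bond(s) = 2.)

2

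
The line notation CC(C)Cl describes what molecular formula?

Heavy atoms from the SMILES: 3 C, 1 Cl.
Implicit hydrogens by atom environment:
  2 × C: 3 H each → 6
  1 × C: 1 H
  1 × Cl: no H
  Total hydrogens = 7.
Molecular formula: C3H7Cl

C3H7Cl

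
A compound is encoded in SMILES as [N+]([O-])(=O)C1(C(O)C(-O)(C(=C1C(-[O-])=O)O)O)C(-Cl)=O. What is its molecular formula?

Heavy atoms from the SMILES: 7 C, 1 Cl, 1 N, 9 O.
Implicit hydrogens by atom environment:
  6 × C: no H
  4 × O: 1 H each → 4
  3 × O: no H
  2 × O (charge -1): no H
  1 × C: 1 H
  1 × Cl: no H
  1 × N (charge +1): no H
  Total hydrogens = 5.
Net charge -1.
Molecular formula: C7H5ClNO9-

C7H5ClNO9-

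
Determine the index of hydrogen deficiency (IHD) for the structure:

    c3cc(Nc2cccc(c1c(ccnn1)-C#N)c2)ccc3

Molecular formula from the SMILES: C17H12N4.
DoU = (2C + 2 + N − H − X)/2 = (2·17 + 2 + 4 − 12 − 0)/2 = 28/2 = 14.
(Structurally: 3 ring(s) + 11 π bond(s) = 14.)

14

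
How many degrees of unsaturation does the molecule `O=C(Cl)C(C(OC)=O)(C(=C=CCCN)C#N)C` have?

Molecular formula from the SMILES: C11H13ClN2O3.
DoU = (2C + 2 + N − H − X)/2 = (2·11 + 2 + 2 − 13 − 1)/2 = 12/2 = 6.
(Structurally: 0 ring(s) + 6 π bond(s) = 6.)

6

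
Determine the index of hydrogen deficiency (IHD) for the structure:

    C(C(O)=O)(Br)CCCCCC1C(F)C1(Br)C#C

4

Molecular formula from the SMILES: C12H15Br2FO2.
DoU = (2C + 2 + N − H − X)/2 = (2·12 + 2 + 0 − 15 − 3)/2 = 8/2 = 4.
(Structurally: 1 ring(s) + 3 π bond(s) = 4.)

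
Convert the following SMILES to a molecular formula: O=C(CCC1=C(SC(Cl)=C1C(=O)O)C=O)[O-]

Heavy atoms from the SMILES: 9 C, 1 Cl, 5 O, 1 S.
Implicit hydrogens by atom environment:
  4 × C (aromatic): no H
  3 × O: no H
  2 × C: 2 H each → 4
  2 × C: no H
  1 × C: 1 H
  1 × Cl: no H
  1 × O: 1 H
  1 × O (charge -1): no H
  1 × S (aromatic): no H
  Total hydrogens = 6.
Net charge -1.
Molecular formula: C9H6ClO5S-

C9H6ClO5S-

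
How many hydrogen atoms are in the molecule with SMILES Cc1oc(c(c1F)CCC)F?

10

Hydrogens are implicit in SMILES; fill each atom to its normal valence:
  4 × C (aromatic): no H
  2 × C: 3 H each → 6
  2 × C: 2 H each → 4
  2 × F: no H
  1 × O (aromatic): no H
  Total hydrogens = 10.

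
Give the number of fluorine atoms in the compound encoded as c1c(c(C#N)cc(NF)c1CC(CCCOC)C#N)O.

1

The symbol for fluorine appears 1 time in the SMILES.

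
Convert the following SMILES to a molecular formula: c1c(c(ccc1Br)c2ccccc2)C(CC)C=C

C17H17Br

Heavy atoms from the SMILES: 1 Br, 17 C.
Implicit hydrogens by atom environment:
  8 × C (aromatic): 1 H each → 8
  4 × C (aromatic): no H
  2 × C: 2 H each → 4
  2 × C: 1 H each → 2
  1 × Br: no H
  1 × C: 3 H
  Total hydrogens = 17.
Molecular formula: C17H17Br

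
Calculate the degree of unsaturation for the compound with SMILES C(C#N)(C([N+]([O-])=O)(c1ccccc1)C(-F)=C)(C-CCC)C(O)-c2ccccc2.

12

Molecular formula from the SMILES: C22H23FN2O3.
DoU = (2C + 2 + N − H − X)/2 = (2·22 + 2 + 2 − 23 − 1)/2 = 24/2 = 12.
(Structurally: 2 ring(s) + 10 π bond(s) = 12.)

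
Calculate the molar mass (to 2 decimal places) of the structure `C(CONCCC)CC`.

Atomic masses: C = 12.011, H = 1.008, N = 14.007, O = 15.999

Molecular formula: C7H17NO.
M = 7×12.011 + 17×1.008 + 1×14.007 + 1×15.999 = 131.22 g/mol.

131.22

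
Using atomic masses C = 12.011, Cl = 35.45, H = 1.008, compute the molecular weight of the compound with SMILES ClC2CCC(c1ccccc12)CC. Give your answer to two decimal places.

194.70

Molecular formula: C12H15Cl.
M = 12×12.011 + 1×35.45 + 15×1.008 = 194.70 g/mol.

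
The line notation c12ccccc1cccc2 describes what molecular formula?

C10H8

Heavy atoms from the SMILES: 10 C.
Implicit hydrogens by atom environment:
  8 × C (aromatic): 1 H each → 8
  2 × C (aromatic): no H
  Total hydrogens = 8.
Molecular formula: C10H8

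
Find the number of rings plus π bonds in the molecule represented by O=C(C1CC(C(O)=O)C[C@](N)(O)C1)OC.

Molecular formula from the SMILES: C9H15NO5.
DoU = (2C + 2 + N − H − X)/2 = (2·9 + 2 + 1 − 15 − 0)/2 = 6/2 = 3.
(Structurally: 1 ring(s) + 2 π bond(s) = 3.)

3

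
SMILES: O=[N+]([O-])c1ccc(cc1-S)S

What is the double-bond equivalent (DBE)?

Molecular formula from the SMILES: C6H5NO2S2.
DoU = (2C + 2 + N − H − X)/2 = (2·6 + 2 + 1 − 5 − 0)/2 = 10/2 = 5.
(Structurally: 1 ring(s) + 4 π bond(s) = 5.)

5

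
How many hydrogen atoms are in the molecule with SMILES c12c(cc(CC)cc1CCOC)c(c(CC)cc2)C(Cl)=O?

21

Hydrogens are implicit in SMILES; fill each atom to its normal valence:
  6 × C (aromatic): no H
  4 × C: 2 H each → 8
  4 × C (aromatic): 1 H each → 4
  3 × C: 3 H each → 9
  2 × O: no H
  1 × C: no H
  1 × Cl: no H
  Total hydrogens = 21.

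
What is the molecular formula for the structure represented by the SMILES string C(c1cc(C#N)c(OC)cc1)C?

C10H11NO

Heavy atoms from the SMILES: 10 C, 1 N, 1 O.
Implicit hydrogens by atom environment:
  3 × C (aromatic): 1 H each → 3
  3 × C (aromatic): no H
  2 × C: 3 H each → 6
  1 × C: 2 H
  1 × C: no H
  1 × N: no H
  1 × O: no H
  Total hydrogens = 11.
Molecular formula: C10H11NO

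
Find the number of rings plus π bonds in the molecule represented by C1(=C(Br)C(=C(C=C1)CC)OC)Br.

Molecular formula from the SMILES: C9H10Br2O.
DoU = (2C + 2 + N − H − X)/2 = (2·9 + 2 + 0 − 10 − 2)/2 = 8/2 = 4.
(Structurally: 1 ring(s) + 3 π bond(s) = 4.)

4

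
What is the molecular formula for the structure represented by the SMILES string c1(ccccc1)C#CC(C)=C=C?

Heavy atoms from the SMILES: 12 C.
Implicit hydrogens by atom environment:
  5 × C (aromatic): 1 H each → 5
  4 × C: no H
  1 × C: 3 H
  1 × C: 2 H
  1 × C (aromatic): no H
  Total hydrogens = 10.
Molecular formula: C12H10

C12H10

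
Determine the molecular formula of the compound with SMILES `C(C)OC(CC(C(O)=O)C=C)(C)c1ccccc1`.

Heavy atoms from the SMILES: 15 C, 3 O.
Implicit hydrogens by atom environment:
  5 × C (aromatic): 1 H each → 5
  3 × C: 2 H each → 6
  2 × C: 3 H each → 6
  2 × C: 1 H each → 2
  2 × C: no H
  2 × O: no H
  1 × C (aromatic): no H
  1 × O: 1 H
  Total hydrogens = 20.
Molecular formula: C15H20O3

C15H20O3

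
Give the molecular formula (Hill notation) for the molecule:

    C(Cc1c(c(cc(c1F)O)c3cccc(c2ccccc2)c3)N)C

C21H20FNO

Heavy atoms from the SMILES: 21 C, 1 F, 1 N, 1 O.
Implicit hydrogens by atom environment:
  10 × C (aromatic): 1 H each → 10
  8 × C (aromatic): no H
  2 × C: 2 H each → 4
  1 × C: 3 H
  1 × F: no H
  1 × N: 2 H
  1 × O: 1 H
  Total hydrogens = 20.
Molecular formula: C21H20FNO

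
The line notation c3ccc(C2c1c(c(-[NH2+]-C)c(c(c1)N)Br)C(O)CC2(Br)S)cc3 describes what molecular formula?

Heavy atoms from the SMILES: 2 Br, 17 C, 2 N, 1 O, 1 S.
Implicit hydrogens by atom environment:
  6 × C (aromatic): 1 H each → 6
  6 × C (aromatic): no H
  2 × Br: no H
  2 × C: 1 H each → 2
  1 × C: 3 H
  1 × C: 2 H
  1 × C: no H
  1 × N: 2 H
  1 × N (charge +1): 2 H
  1 × O: 1 H
  1 × S: 1 H
  Total hydrogens = 19.
Net charge +1.
Molecular formula: C17H19Br2N2OS+

C17H19Br2N2OS+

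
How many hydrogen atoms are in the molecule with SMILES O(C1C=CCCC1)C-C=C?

14

Hydrogens are implicit in SMILES; fill each atom to its normal valence:
  5 × C: 2 H each → 10
  4 × C: 1 H each → 4
  1 × O: no H
  Total hydrogens = 14.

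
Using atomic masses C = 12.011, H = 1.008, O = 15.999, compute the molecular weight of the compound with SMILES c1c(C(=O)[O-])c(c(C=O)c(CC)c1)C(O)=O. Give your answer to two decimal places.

221.19

Molecular formula: C11H9O5-.
M = 11×12.011 + 9×1.008 + 5×15.999 = 221.19 g/mol.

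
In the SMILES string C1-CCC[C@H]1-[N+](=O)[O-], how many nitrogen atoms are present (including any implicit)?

The symbol for nitrogen appears 1 time in the SMILES.

1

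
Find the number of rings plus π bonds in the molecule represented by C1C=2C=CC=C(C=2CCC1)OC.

Molecular formula from the SMILES: C11H14O.
DoU = (2C + 2 + N − H − X)/2 = (2·11 + 2 + 0 − 14 − 0)/2 = 10/2 = 5.
(Structurally: 2 ring(s) + 3 π bond(s) = 5.)

5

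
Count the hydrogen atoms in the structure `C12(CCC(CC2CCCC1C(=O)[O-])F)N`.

17

Hydrogens are implicit in SMILES; fill each atom to its normal valence:
  6 × C: 2 H each → 12
  3 × C: 1 H each → 3
  2 × C: no H
  1 × F: no H
  1 × N: 2 H
  1 × O: no H
  1 × O (charge -1): no H
  Total hydrogens = 17.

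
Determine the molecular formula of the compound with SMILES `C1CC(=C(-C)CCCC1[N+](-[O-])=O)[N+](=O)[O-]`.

Heavy atoms from the SMILES: 9 C, 2 N, 4 O.
Implicit hydrogens by atom environment:
  5 × C: 2 H each → 10
  2 × C: no H
  2 × N (charge +1): no H
  2 × O: no H
  2 × O (charge -1): no H
  1 × C: 3 H
  1 × C: 1 H
  Total hydrogens = 14.
Molecular formula: C9H14N2O4

C9H14N2O4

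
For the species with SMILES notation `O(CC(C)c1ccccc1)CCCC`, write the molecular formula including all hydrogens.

Heavy atoms from the SMILES: 13 C, 1 O.
Implicit hydrogens by atom environment:
  5 × C (aromatic): 1 H each → 5
  4 × C: 2 H each → 8
  2 × C: 3 H each → 6
  1 × C: 1 H
  1 × C (aromatic): no H
  1 × O: no H
  Total hydrogens = 20.
Molecular formula: C13H20O

C13H20O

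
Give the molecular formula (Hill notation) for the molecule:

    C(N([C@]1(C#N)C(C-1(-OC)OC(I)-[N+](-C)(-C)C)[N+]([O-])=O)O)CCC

C13H24IN4O5+

Heavy atoms from the SMILES: 13 C, 1 I, 4 N, 5 O.
Implicit hydrogens by atom environment:
  5 × C: 3 H each → 15
  3 × C: 2 H each → 6
  3 × C: no H
  3 × O: no H
  2 × C: 1 H each → 2
  2 × N: no H
  2 × N (charge +1): no H
  1 × I: no H
  1 × O: 1 H
  1 × O (charge -1): no H
  Total hydrogens = 24.
Net charge +1.
Molecular formula: C13H24IN4O5+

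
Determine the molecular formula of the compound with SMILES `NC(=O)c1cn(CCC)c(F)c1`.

C8H11FN2O

Heavy atoms from the SMILES: 8 C, 1 F, 2 N, 1 O.
Implicit hydrogens by atom environment:
  2 × C: 2 H each → 4
  2 × C (aromatic): 1 H each → 2
  2 × C (aromatic): no H
  1 × C: 3 H
  1 × C: no H
  1 × F: no H
  1 × N: 2 H
  1 × N (aromatic): no H
  1 × O: no H
  Total hydrogens = 11.
Molecular formula: C8H11FN2O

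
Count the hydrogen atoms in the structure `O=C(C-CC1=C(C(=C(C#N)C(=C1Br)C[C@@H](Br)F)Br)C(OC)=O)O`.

11

Hydrogens are implicit in SMILES; fill each atom to its normal valence:
  6 × C (aromatic): no H
  3 × Br: no H
  3 × C: 2 H each → 6
  3 × C: no H
  3 × O: no H
  1 × C: 3 H
  1 × C: 1 H
  1 × F: no H
  1 × N: no H
  1 × O: 1 H
  Total hydrogens = 11.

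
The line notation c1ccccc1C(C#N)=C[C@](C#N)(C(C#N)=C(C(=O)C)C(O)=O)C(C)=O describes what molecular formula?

Heavy atoms from the SMILES: 19 C, 3 N, 4 O.
Implicit hydrogens by atom environment:
  10 × C: no H
  5 × C (aromatic): 1 H each → 5
  3 × N: no H
  3 × O: no H
  2 × C: 3 H each → 6
  1 × C: 1 H
  1 × C (aromatic): no H
  1 × O: 1 H
  Total hydrogens = 13.
Molecular formula: C19H13N3O4

C19H13N3O4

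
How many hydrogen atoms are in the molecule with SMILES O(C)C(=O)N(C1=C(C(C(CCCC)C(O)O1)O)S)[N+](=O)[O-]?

18

Hydrogens are implicit in SMILES; fill each atom to its normal valence:
  4 × O: no H
  3 × C: 2 H each → 6
  3 × C: 1 H each → 3
  3 × C: no H
  2 × C: 3 H each → 6
  2 × O: 1 H each → 2
  1 × N: no H
  1 × N (charge +1): no H
  1 × O (charge -1): no H
  1 × S: 1 H
  Total hydrogens = 18.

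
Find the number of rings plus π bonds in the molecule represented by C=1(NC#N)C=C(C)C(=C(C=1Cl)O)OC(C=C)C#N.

Molecular formula from the SMILES: C12H10ClN3O2.
DoU = (2C + 2 + N − H − X)/2 = (2·12 + 2 + 3 − 10 − 1)/2 = 18/2 = 9.
(Structurally: 1 ring(s) + 8 π bond(s) = 9.)

9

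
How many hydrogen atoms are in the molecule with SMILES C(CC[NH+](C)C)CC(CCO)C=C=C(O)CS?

Hydrogens are implicit in SMILES; fill each atom to its normal valence:
  7 × C: 2 H each → 14
  2 × C: 3 H each → 6
  2 × C: 1 H each → 2
  2 × C: no H
  2 × O: 1 H each → 2
  1 × N (charge +1): 1 H
  1 × S: 1 H
  Total hydrogens = 26.

26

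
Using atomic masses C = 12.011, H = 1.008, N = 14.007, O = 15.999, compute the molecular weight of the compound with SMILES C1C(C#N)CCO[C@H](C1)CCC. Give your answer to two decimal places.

Molecular formula: C10H17NO.
M = 10×12.011 + 17×1.008 + 1×14.007 + 1×15.999 = 167.25 g/mol.

167.25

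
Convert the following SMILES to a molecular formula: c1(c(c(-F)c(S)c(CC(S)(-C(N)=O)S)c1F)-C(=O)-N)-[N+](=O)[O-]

C10H9F2N3O4S3

Heavy atoms from the SMILES: 10 C, 2 F, 3 N, 4 O, 3 S.
Implicit hydrogens by atom environment:
  6 × C (aromatic): no H
  3 × C: no H
  3 × O: no H
  3 × S: 1 H each → 3
  2 × F: no H
  2 × N: 2 H each → 4
  1 × C: 2 H
  1 × N (charge +1): no H
  1 × O (charge -1): no H
  Total hydrogens = 9.
Molecular formula: C10H9F2N3O4S3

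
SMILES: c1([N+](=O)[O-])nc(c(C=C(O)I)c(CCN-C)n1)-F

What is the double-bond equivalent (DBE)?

6

Molecular formula from the SMILES: C9H10FIN4O3.
DoU = (2C + 2 + N − H − X)/2 = (2·9 + 2 + 4 − 10 − 2)/2 = 12/2 = 6.
(Structurally: 1 ring(s) + 5 π bond(s) = 6.)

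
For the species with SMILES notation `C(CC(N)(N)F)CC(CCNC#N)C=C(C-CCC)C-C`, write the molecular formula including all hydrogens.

C16H31FN4

Heavy atoms from the SMILES: 16 C, 1 F, 4 N.
Implicit hydrogens by atom environment:
  9 × C: 2 H each → 18
  3 × C: no H
  2 × C: 3 H each → 6
  2 × C: 1 H each → 2
  2 × N: 2 H each → 4
  1 × F: no H
  1 × N: 1 H
  1 × N: no H
  Total hydrogens = 31.
Molecular formula: C16H31FN4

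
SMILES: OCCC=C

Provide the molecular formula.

C4H8O

Heavy atoms from the SMILES: 4 C, 1 O.
Implicit hydrogens by atom environment:
  3 × C: 2 H each → 6
  1 × C: 1 H
  1 × O: 1 H
  Total hydrogens = 8.
Molecular formula: C4H8O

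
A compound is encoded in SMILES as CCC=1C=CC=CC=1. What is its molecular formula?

C8H10

Heavy atoms from the SMILES: 8 C.
Implicit hydrogens by atom environment:
  5 × C (aromatic): 1 H each → 5
  1 × C: 3 H
  1 × C: 2 H
  1 × C (aromatic): no H
  Total hydrogens = 10.
Molecular formula: C8H10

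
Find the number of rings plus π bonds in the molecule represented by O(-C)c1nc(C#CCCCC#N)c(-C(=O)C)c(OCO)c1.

9

Molecular formula from the SMILES: C15H16N2O4.
DoU = (2C + 2 + N − H − X)/2 = (2·15 + 2 + 2 − 16 − 0)/2 = 18/2 = 9.
(Structurally: 1 ring(s) + 8 π bond(s) = 9.)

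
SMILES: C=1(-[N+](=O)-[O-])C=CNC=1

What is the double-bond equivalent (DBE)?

4

Molecular formula from the SMILES: C4H4N2O2.
DoU = (2C + 2 + N − H − X)/2 = (2·4 + 2 + 2 − 4 − 0)/2 = 8/2 = 4.
(Structurally: 1 ring(s) + 3 π bond(s) = 4.)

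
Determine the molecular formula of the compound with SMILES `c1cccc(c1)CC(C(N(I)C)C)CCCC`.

Heavy atoms from the SMILES: 15 C, 1 I, 1 N.
Implicit hydrogens by atom environment:
  5 × C (aromatic): 1 H each → 5
  4 × C: 2 H each → 8
  3 × C: 3 H each → 9
  2 × C: 1 H each → 2
  1 × C (aromatic): no H
  1 × I: no H
  1 × N: no H
  Total hydrogens = 24.
Molecular formula: C15H24IN

C15H24IN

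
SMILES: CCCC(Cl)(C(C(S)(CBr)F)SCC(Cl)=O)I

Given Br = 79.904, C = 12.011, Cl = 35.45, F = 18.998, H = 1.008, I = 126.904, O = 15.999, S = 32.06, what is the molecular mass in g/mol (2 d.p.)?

498.03

Molecular formula: C9H13BrCl2FIOS2.
M = 1×79.904 + 9×12.011 + 2×35.45 + 1×18.998 + 13×1.008 + 1×126.904 + 1×15.999 + 2×32.06 = 498.03 g/mol.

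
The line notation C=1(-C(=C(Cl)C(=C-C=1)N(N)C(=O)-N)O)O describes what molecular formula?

Heavy atoms from the SMILES: 7 C, 1 Cl, 3 N, 3 O.
Implicit hydrogens by atom environment:
  4 × C (aromatic): no H
  2 × C (aromatic): 1 H each → 2
  2 × N: 2 H each → 4
  2 × O: 1 H each → 2
  1 × C: no H
  1 × Cl: no H
  1 × N: no H
  1 × O: no H
  Total hydrogens = 8.
Molecular formula: C7H8ClN3O3

C7H8ClN3O3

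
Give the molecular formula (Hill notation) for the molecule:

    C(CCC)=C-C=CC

C8H14

Heavy atoms from the SMILES: 8 C.
Implicit hydrogens by atom environment:
  4 × C: 1 H each → 4
  2 × C: 3 H each → 6
  2 × C: 2 H each → 4
  Total hydrogens = 14.
Molecular formula: C8H14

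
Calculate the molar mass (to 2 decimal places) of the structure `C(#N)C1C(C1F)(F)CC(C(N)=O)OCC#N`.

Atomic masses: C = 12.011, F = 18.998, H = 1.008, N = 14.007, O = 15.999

Molecular formula: C9H9F2N3O2.
M = 9×12.011 + 2×18.998 + 9×1.008 + 3×14.007 + 2×15.999 = 229.19 g/mol.

229.19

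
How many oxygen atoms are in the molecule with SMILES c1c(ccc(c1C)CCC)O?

The symbol for oxygen appears 1 time in the SMILES.

1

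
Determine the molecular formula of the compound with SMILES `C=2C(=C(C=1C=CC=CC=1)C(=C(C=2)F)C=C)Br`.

Heavy atoms from the SMILES: 1 Br, 14 C, 1 F.
Implicit hydrogens by atom environment:
  7 × C (aromatic): 1 H each → 7
  5 × C (aromatic): no H
  1 × Br: no H
  1 × C: 2 H
  1 × C: 1 H
  1 × F: no H
  Total hydrogens = 10.
Molecular formula: C14H10BrF

C14H10BrF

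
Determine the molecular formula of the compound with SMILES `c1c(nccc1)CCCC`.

C9H13N

Heavy atoms from the SMILES: 9 C, 1 N.
Implicit hydrogens by atom environment:
  4 × C (aromatic): 1 H each → 4
  3 × C: 2 H each → 6
  1 × C: 3 H
  1 × C (aromatic): no H
  1 × N (aromatic): no H
  Total hydrogens = 13.
Molecular formula: C9H13N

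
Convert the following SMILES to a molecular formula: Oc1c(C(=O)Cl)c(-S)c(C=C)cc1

Heavy atoms from the SMILES: 9 C, 1 Cl, 2 O, 1 S.
Implicit hydrogens by atom environment:
  4 × C (aromatic): no H
  2 × C (aromatic): 1 H each → 2
  1 × C: 2 H
  1 × C: 1 H
  1 × C: no H
  1 × Cl: no H
  1 × O: 1 H
  1 × O: no H
  1 × S: 1 H
  Total hydrogens = 7.
Molecular formula: C9H7ClO2S

C9H7ClO2S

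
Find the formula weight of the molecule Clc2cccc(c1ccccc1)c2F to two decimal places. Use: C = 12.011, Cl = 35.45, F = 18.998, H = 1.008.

Molecular formula: C12H8ClF.
M = 12×12.011 + 1×35.45 + 1×18.998 + 8×1.008 = 206.64 g/mol.

206.64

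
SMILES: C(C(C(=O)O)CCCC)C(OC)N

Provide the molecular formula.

Heavy atoms from the SMILES: 9 C, 1 N, 3 O.
Implicit hydrogens by atom environment:
  4 × C: 2 H each → 8
  2 × C: 3 H each → 6
  2 × C: 1 H each → 2
  2 × O: no H
  1 × C: no H
  1 × N: 2 H
  1 × O: 1 H
  Total hydrogens = 19.
Molecular formula: C9H19NO3

C9H19NO3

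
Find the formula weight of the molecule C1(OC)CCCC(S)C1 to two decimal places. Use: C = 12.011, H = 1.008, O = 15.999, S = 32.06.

146.25

Molecular formula: C7H14OS.
M = 7×12.011 + 14×1.008 + 1×15.999 + 1×32.06 = 146.25 g/mol.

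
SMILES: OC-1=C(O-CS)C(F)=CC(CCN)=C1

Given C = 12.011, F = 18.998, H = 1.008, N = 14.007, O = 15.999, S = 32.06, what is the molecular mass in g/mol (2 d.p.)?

Molecular formula: C9H12FNO2S.
M = 9×12.011 + 1×18.998 + 12×1.008 + 1×14.007 + 2×15.999 + 1×32.06 = 217.26 g/mol.

217.26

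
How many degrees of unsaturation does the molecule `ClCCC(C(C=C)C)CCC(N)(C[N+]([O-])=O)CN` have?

Molecular formula from the SMILES: C12H24ClN3O2.
DoU = (2C + 2 + N − H − X)/2 = (2·12 + 2 + 3 − 24 − 1)/2 = 4/2 = 2.
(Structurally: 0 ring(s) + 2 π bond(s) = 2.)

2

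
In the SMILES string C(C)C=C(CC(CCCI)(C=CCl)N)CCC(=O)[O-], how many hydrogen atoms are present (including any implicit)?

Hydrogens are implicit in SMILES; fill each atom to its normal valence:
  7 × C: 2 H each → 14
  3 × C: 1 H each → 3
  3 × C: no H
  1 × C: 3 H
  1 × Cl: no H
  1 × I: no H
  1 × N: 2 H
  1 × O: no H
  1 × O (charge -1): no H
  Total hydrogens = 22.

22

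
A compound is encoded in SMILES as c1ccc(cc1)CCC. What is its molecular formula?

Heavy atoms from the SMILES: 9 C.
Implicit hydrogens by atom environment:
  5 × C (aromatic): 1 H each → 5
  2 × C: 2 H each → 4
  1 × C: 3 H
  1 × C (aromatic): no H
  Total hydrogens = 12.
Molecular formula: C9H12

C9H12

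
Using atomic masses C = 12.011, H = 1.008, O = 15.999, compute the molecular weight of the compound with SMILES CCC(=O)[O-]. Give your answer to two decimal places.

Molecular formula: C3H5O2-.
M = 3×12.011 + 5×1.008 + 2×15.999 = 73.07 g/mol.

73.07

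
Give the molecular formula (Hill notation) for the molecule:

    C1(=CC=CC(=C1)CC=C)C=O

Heavy atoms from the SMILES: 10 C, 1 O.
Implicit hydrogens by atom environment:
  4 × C (aromatic): 1 H each → 4
  2 × C: 2 H each → 4
  2 × C: 1 H each → 2
  2 × C (aromatic): no H
  1 × O: no H
  Total hydrogens = 10.
Molecular formula: C10H10O

C10H10O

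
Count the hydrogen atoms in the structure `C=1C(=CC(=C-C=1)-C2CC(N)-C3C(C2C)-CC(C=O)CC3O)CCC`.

Hydrogens are implicit in SMILES; fill each atom to its normal valence:
  8 × C: 1 H each → 8
  5 × C: 2 H each → 10
  4 × C (aromatic): 1 H each → 4
  2 × C: 3 H each → 6
  2 × C (aromatic): no H
  1 × N: 2 H
  1 × O: 1 H
  1 × O: no H
  Total hydrogens = 31.

31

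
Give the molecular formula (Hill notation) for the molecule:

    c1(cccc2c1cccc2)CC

C12H12

Heavy atoms from the SMILES: 12 C.
Implicit hydrogens by atom environment:
  7 × C (aromatic): 1 H each → 7
  3 × C (aromatic): no H
  1 × C: 3 H
  1 × C: 2 H
  Total hydrogens = 12.
Molecular formula: C12H12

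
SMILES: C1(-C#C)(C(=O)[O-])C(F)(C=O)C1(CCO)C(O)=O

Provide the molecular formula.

Heavy atoms from the SMILES: 10 C, 1 F, 6 O.
Implicit hydrogens by atom environment:
  6 × C: no H
  3 × O: no H
  2 × C: 2 H each → 4
  2 × C: 1 H each → 2
  2 × O: 1 H each → 2
  1 × F: no H
  1 × O (charge -1): no H
  Total hydrogens = 8.
Net charge -1.
Molecular formula: C10H8FO6-

C10H8FO6-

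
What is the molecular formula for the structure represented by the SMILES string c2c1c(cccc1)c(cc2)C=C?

C12H10

Heavy atoms from the SMILES: 12 C.
Implicit hydrogens by atom environment:
  7 × C (aromatic): 1 H each → 7
  3 × C (aromatic): no H
  1 × C: 2 H
  1 × C: 1 H
  Total hydrogens = 10.
Molecular formula: C12H10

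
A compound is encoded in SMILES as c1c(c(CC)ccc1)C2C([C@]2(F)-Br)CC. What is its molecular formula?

Heavy atoms from the SMILES: 1 Br, 13 C, 1 F.
Implicit hydrogens by atom environment:
  4 × C (aromatic): 1 H each → 4
  2 × C: 3 H each → 6
  2 × C: 2 H each → 4
  2 × C: 1 H each → 2
  2 × C (aromatic): no H
  1 × Br: no H
  1 × C: no H
  1 × F: no H
  Total hydrogens = 16.
Molecular formula: C13H16BrF

C13H16BrF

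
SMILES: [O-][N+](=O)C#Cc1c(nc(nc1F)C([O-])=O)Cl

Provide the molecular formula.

C7ClFN3O4-

Heavy atoms from the SMILES: 7 C, 1 Cl, 1 F, 3 N, 4 O.
Implicit hydrogens by atom environment:
  4 × C (aromatic): no H
  3 × C: no H
  2 × N (aromatic): no H
  2 × O: no H
  2 × O (charge -1): no H
  1 × Cl: no H
  1 × F: no H
  1 × N (charge +1): no H
  Total hydrogens = 0.
Net charge -1.
Molecular formula: C7ClFN3O4-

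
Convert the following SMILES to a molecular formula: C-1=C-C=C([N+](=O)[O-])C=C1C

Heavy atoms from the SMILES: 7 C, 1 N, 2 O.
Implicit hydrogens by atom environment:
  4 × C (aromatic): 1 H each → 4
  2 × C (aromatic): no H
  1 × C: 3 H
  1 × N (charge +1): no H
  1 × O: no H
  1 × O (charge -1): no H
  Total hydrogens = 7.
Molecular formula: C7H7NO2

C7H7NO2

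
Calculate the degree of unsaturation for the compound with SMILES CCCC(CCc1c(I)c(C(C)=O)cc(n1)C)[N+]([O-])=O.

Molecular formula from the SMILES: C14H19IN2O3.
DoU = (2C + 2 + N − H − X)/2 = (2·14 + 2 + 2 − 19 − 1)/2 = 12/2 = 6.
(Structurally: 1 ring(s) + 5 π bond(s) = 6.)

6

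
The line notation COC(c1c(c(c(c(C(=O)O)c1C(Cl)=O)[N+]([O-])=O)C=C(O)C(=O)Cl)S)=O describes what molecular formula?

C13H7Cl2NO9S

Heavy atoms from the SMILES: 13 C, 2 Cl, 1 N, 9 O, 1 S.
Implicit hydrogens by atom environment:
  6 × C (aromatic): no H
  6 × O: no H
  5 × C: no H
  2 × Cl: no H
  2 × O: 1 H each → 2
  1 × C: 3 H
  1 × C: 1 H
  1 × N (charge +1): no H
  1 × O (charge -1): no H
  1 × S: 1 H
  Total hydrogens = 7.
Molecular formula: C13H7Cl2NO9S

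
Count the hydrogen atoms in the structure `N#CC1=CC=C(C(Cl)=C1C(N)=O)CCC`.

11

Hydrogens are implicit in SMILES; fill each atom to its normal valence:
  4 × C (aromatic): no H
  2 × C: 2 H each → 4
  2 × C (aromatic): 1 H each → 2
  2 × C: no H
  1 × C: 3 H
  1 × Cl: no H
  1 × N: 2 H
  1 × N: no H
  1 × O: no H
  Total hydrogens = 11.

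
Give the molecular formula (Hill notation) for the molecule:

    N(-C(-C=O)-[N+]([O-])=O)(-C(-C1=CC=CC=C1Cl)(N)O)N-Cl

C9H10Cl2N4O4

Heavy atoms from the SMILES: 9 C, 2 Cl, 4 N, 4 O.
Implicit hydrogens by atom environment:
  4 × C (aromatic): 1 H each → 4
  2 × C: 1 H each → 2
  2 × C (aromatic): no H
  2 × Cl: no H
  2 × O: no H
  1 × C: no H
  1 × N: 2 H
  1 × N: 1 H
  1 × N: no H
  1 × N (charge +1): no H
  1 × O: 1 H
  1 × O (charge -1): no H
  Total hydrogens = 10.
Molecular formula: C9H10Cl2N4O4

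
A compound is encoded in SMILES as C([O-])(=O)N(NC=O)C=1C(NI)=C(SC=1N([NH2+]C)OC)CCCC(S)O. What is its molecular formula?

C12H20IN5O5S2

Heavy atoms from the SMILES: 12 C, 1 I, 5 N, 5 O, 2 S.
Implicit hydrogens by atom environment:
  4 × C (aromatic): no H
  3 × C: 2 H each → 6
  3 × O: no H
  2 × C: 3 H each → 6
  2 × C: 1 H each → 2
  2 × N: 1 H each → 2
  2 × N: no H
  1 × C: no H
  1 × I: no H
  1 × N (charge +1): 2 H
  1 × O: 1 H
  1 × O (charge -1): no H
  1 × S: 1 H
  1 × S (aromatic): no H
  Total hydrogens = 20.
Molecular formula: C12H20IN5O5S2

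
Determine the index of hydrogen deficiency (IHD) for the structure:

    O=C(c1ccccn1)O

5

Molecular formula from the SMILES: C6H5NO2.
DoU = (2C + 2 + N − H − X)/2 = (2·6 + 2 + 1 − 5 − 0)/2 = 10/2 = 5.
(Structurally: 1 ring(s) + 4 π bond(s) = 5.)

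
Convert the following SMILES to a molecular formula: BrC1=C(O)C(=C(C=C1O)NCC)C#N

Heavy atoms from the SMILES: 1 Br, 9 C, 2 N, 2 O.
Implicit hydrogens by atom environment:
  5 × C (aromatic): no H
  2 × O: 1 H each → 2
  1 × Br: no H
  1 × C: 3 H
  1 × C: 2 H
  1 × C (aromatic): 1 H
  1 × C: no H
  1 × N: 1 H
  1 × N: no H
  Total hydrogens = 9.
Molecular formula: C9H9BrN2O2

C9H9BrN2O2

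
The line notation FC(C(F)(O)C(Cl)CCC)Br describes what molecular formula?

C6H10BrClF2O

Heavy atoms from the SMILES: 1 Br, 6 C, 1 Cl, 2 F, 1 O.
Implicit hydrogens by atom environment:
  2 × C: 2 H each → 4
  2 × C: 1 H each → 2
  2 × F: no H
  1 × Br: no H
  1 × C: 3 H
  1 × C: no H
  1 × Cl: no H
  1 × O: 1 H
  Total hydrogens = 10.
Molecular formula: C6H10BrClF2O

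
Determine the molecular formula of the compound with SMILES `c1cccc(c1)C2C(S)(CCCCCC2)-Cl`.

C14H19ClS

Heavy atoms from the SMILES: 14 C, 1 Cl, 1 S.
Implicit hydrogens by atom environment:
  6 × C: 2 H each → 12
  5 × C (aromatic): 1 H each → 5
  1 × C: 1 H
  1 × C: no H
  1 × C (aromatic): no H
  1 × Cl: no H
  1 × S: 1 H
  Total hydrogens = 19.
Molecular formula: C14H19ClS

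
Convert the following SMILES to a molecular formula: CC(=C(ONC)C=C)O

Heavy atoms from the SMILES: 6 C, 1 N, 2 O.
Implicit hydrogens by atom environment:
  2 × C: 3 H each → 6
  2 × C: no H
  1 × C: 2 H
  1 × C: 1 H
  1 × N: 1 H
  1 × O: 1 H
  1 × O: no H
  Total hydrogens = 11.
Molecular formula: C6H11NO2

C6H11NO2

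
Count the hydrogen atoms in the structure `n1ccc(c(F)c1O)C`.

Hydrogens are implicit in SMILES; fill each atom to its normal valence:
  3 × C (aromatic): no H
  2 × C (aromatic): 1 H each → 2
  1 × C: 3 H
  1 × F: no H
  1 × N (aromatic): no H
  1 × O: 1 H
  Total hydrogens = 6.

6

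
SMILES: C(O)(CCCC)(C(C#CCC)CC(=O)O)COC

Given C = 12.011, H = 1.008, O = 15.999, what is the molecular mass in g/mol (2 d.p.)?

Molecular formula: C14H24O4.
M = 14×12.011 + 24×1.008 + 4×15.999 = 256.34 g/mol.

256.34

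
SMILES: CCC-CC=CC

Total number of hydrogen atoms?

14

Hydrogens are implicit in SMILES; fill each atom to its normal valence:
  3 × C: 2 H each → 6
  2 × C: 3 H each → 6
  2 × C: 1 H each → 2
  Total hydrogens = 14.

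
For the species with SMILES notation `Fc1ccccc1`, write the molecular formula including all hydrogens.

Heavy atoms from the SMILES: 6 C, 1 F.
Implicit hydrogens by atom environment:
  5 × C (aromatic): 1 H each → 5
  1 × C (aromatic): no H
  1 × F: no H
  Total hydrogens = 5.
Molecular formula: C6H5F

C6H5F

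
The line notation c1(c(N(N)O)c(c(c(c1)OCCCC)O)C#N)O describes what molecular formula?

C11H15N3O4

Heavy atoms from the SMILES: 11 C, 3 N, 4 O.
Implicit hydrogens by atom environment:
  5 × C (aromatic): no H
  3 × C: 2 H each → 6
  3 × O: 1 H each → 3
  2 × N: no H
  1 × C: 3 H
  1 × C (aromatic): 1 H
  1 × C: no H
  1 × N: 2 H
  1 × O: no H
  Total hydrogens = 15.
Molecular formula: C11H15N3O4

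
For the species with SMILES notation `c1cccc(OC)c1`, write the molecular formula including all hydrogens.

Heavy atoms from the SMILES: 7 C, 1 O.
Implicit hydrogens by atom environment:
  5 × C (aromatic): 1 H each → 5
  1 × C: 3 H
  1 × C (aromatic): no H
  1 × O: no H
  Total hydrogens = 8.
Molecular formula: C7H8O

C7H8O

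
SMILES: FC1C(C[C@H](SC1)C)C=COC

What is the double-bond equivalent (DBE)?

2

Molecular formula from the SMILES: C9H15FOS.
DoU = (2C + 2 + N − H − X)/2 = (2·9 + 2 + 0 − 15 − 1)/2 = 4/2 = 2.
(Structurally: 1 ring(s) + 1 π bond(s) = 2.)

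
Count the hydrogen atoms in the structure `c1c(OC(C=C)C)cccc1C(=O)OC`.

14

Hydrogens are implicit in SMILES; fill each atom to its normal valence:
  4 × C (aromatic): 1 H each → 4
  3 × O: no H
  2 × C: 3 H each → 6
  2 × C: 1 H each → 2
  2 × C (aromatic): no H
  1 × C: 2 H
  1 × C: no H
  Total hydrogens = 14.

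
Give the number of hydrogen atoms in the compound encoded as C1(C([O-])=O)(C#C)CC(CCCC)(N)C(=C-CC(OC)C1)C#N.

Hydrogens are implicit in SMILES; fill each atom to its normal valence:
  6 × C: 2 H each → 12
  6 × C: no H
  3 × C: 1 H each → 3
  2 × C: 3 H each → 6
  2 × O: no H
  1 × N: 2 H
  1 × N: no H
  1 × O (charge -1): no H
  Total hydrogens = 23.

23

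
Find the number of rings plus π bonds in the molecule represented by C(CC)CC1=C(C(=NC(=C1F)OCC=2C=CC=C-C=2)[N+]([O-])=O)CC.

9

Molecular formula from the SMILES: C18H21FN2O3.
DoU = (2C + 2 + N − H − X)/2 = (2·18 + 2 + 2 − 21 − 1)/2 = 18/2 = 9.
(Structurally: 2 ring(s) + 7 π bond(s) = 9.)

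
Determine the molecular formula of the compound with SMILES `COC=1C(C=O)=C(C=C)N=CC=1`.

C9H9NO2

Heavy atoms from the SMILES: 9 C, 1 N, 2 O.
Implicit hydrogens by atom environment:
  3 × C (aromatic): no H
  2 × C (aromatic): 1 H each → 2
  2 × C: 1 H each → 2
  2 × O: no H
  1 × C: 3 H
  1 × C: 2 H
  1 × N (aromatic): no H
  Total hydrogens = 9.
Molecular formula: C9H9NO2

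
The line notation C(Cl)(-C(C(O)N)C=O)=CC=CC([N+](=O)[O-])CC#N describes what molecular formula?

Heavy atoms from the SMILES: 10 C, 1 Cl, 3 N, 4 O.
Implicit hydrogens by atom environment:
  7 × C: 1 H each → 7
  2 × C: no H
  2 × O: no H
  1 × C: 2 H
  1 × Cl: no H
  1 × N: 2 H
  1 × N: no H
  1 × N (charge +1): no H
  1 × O: 1 H
  1 × O (charge -1): no H
  Total hydrogens = 12.
Molecular formula: C10H12ClN3O4

C10H12ClN3O4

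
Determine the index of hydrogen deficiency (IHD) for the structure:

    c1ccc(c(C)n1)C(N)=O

Molecular formula from the SMILES: C7H8N2O.
DoU = (2C + 2 + N − H − X)/2 = (2·7 + 2 + 2 − 8 − 0)/2 = 10/2 = 5.
(Structurally: 1 ring(s) + 4 π bond(s) = 5.)

5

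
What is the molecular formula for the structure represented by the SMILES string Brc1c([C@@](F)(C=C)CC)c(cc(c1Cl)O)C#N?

C12H10BrClFNO

Heavy atoms from the SMILES: 1 Br, 12 C, 1 Cl, 1 F, 1 N, 1 O.
Implicit hydrogens by atom environment:
  5 × C (aromatic): no H
  2 × C: 2 H each → 4
  2 × C: no H
  1 × Br: no H
  1 × C: 3 H
  1 × C (aromatic): 1 H
  1 × C: 1 H
  1 × Cl: no H
  1 × F: no H
  1 × N: no H
  1 × O: 1 H
  Total hydrogens = 10.
Molecular formula: C12H10BrClFNO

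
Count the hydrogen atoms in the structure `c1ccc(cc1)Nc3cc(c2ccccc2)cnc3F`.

13

Hydrogens are implicit in SMILES; fill each atom to its normal valence:
  12 × C (aromatic): 1 H each → 12
  5 × C (aromatic): no H
  1 × F: no H
  1 × N: 1 H
  1 × N (aromatic): no H
  Total hydrogens = 13.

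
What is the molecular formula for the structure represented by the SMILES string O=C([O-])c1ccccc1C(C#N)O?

C9H6NO3-

Heavy atoms from the SMILES: 9 C, 1 N, 3 O.
Implicit hydrogens by atom environment:
  4 × C (aromatic): 1 H each → 4
  2 × C (aromatic): no H
  2 × C: no H
  1 × C: 1 H
  1 × N: no H
  1 × O: 1 H
  1 × O: no H
  1 × O (charge -1): no H
  Total hydrogens = 6.
Net charge -1.
Molecular formula: C9H6NO3-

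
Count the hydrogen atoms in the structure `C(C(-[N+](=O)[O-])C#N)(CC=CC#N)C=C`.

9

Hydrogens are implicit in SMILES; fill each atom to its normal valence:
  5 × C: 1 H each → 5
  2 × C: 2 H each → 4
  2 × C: no H
  2 × N: no H
  1 × N (charge +1): no H
  1 × O: no H
  1 × O (charge -1): no H
  Total hydrogens = 9.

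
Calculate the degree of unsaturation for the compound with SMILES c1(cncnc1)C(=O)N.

5

Molecular formula from the SMILES: C5H5N3O.
DoU = (2C + 2 + N − H − X)/2 = (2·5 + 2 + 3 − 5 − 0)/2 = 10/2 = 5.
(Structurally: 1 ring(s) + 4 π bond(s) = 5.)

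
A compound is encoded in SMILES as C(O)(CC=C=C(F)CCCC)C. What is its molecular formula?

C10H17FO

Heavy atoms from the SMILES: 10 C, 1 F, 1 O.
Implicit hydrogens by atom environment:
  4 × C: 2 H each → 8
  2 × C: 3 H each → 6
  2 × C: 1 H each → 2
  2 × C: no H
  1 × F: no H
  1 × O: 1 H
  Total hydrogens = 17.
Molecular formula: C10H17FO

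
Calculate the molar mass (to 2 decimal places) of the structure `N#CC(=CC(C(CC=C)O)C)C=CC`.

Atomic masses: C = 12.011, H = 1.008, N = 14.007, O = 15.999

191.27

Molecular formula: C12H17NO.
M = 12×12.011 + 17×1.008 + 1×14.007 + 1×15.999 = 191.27 g/mol.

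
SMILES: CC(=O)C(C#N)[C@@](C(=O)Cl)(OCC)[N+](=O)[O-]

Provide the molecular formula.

Heavy atoms from the SMILES: 8 C, 1 Cl, 2 N, 5 O.
Implicit hydrogens by atom environment:
  4 × C: no H
  4 × O: no H
  2 × C: 3 H each → 6
  1 × C: 2 H
  1 × C: 1 H
  1 × Cl: no H
  1 × N (charge +1): no H
  1 × N: no H
  1 × O (charge -1): no H
  Total hydrogens = 9.
Molecular formula: C8H9ClN2O5

C8H9ClN2O5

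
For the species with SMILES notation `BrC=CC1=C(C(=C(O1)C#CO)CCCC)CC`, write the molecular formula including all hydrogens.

C14H17BrO2

Heavy atoms from the SMILES: 1 Br, 14 C, 2 O.
Implicit hydrogens by atom environment:
  4 × C: 2 H each → 8
  4 × C (aromatic): no H
  2 × C: 3 H each → 6
  2 × C: 1 H each → 2
  2 × C: no H
  1 × Br: no H
  1 × O: 1 H
  1 × O (aromatic): no H
  Total hydrogens = 17.
Molecular formula: C14H17BrO2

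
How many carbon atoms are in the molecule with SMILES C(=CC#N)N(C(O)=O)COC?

The symbol for carbon appears 6 times in the SMILES.

6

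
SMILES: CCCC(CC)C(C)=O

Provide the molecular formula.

Heavy atoms from the SMILES: 8 C, 1 O.
Implicit hydrogens by atom environment:
  3 × C: 3 H each → 9
  3 × C: 2 H each → 6
  1 × C: 1 H
  1 × C: no H
  1 × O: no H
  Total hydrogens = 16.
Molecular formula: C8H16O

C8H16O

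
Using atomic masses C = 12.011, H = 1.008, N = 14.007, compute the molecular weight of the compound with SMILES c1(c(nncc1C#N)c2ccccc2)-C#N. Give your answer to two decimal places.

Molecular formula: C12H6N4.
M = 12×12.011 + 6×1.008 + 4×14.007 = 206.21 g/mol.

206.21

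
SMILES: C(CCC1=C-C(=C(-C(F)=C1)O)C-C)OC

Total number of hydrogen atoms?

17

Hydrogens are implicit in SMILES; fill each atom to its normal valence:
  4 × C: 2 H each → 8
  4 × C (aromatic): no H
  2 × C: 3 H each → 6
  2 × C (aromatic): 1 H each → 2
  1 × F: no H
  1 × O: 1 H
  1 × O: no H
  Total hydrogens = 17.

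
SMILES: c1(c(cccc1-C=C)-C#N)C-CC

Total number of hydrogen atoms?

Hydrogens are implicit in SMILES; fill each atom to its normal valence:
  3 × C: 2 H each → 6
  3 × C (aromatic): 1 H each → 3
  3 × C (aromatic): no H
  1 × C: 3 H
  1 × C: 1 H
  1 × C: no H
  1 × N: no H
  Total hydrogens = 13.

13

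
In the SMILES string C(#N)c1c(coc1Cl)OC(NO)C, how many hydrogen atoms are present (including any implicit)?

7

Hydrogens are implicit in SMILES; fill each atom to its normal valence:
  3 × C (aromatic): no H
  1 × C: 3 H
  1 × C (aromatic): 1 H
  1 × C: 1 H
  1 × C: no H
  1 × Cl: no H
  1 × N: 1 H
  1 × N: no H
  1 × O: 1 H
  1 × O (aromatic): no H
  1 × O: no H
  Total hydrogens = 7.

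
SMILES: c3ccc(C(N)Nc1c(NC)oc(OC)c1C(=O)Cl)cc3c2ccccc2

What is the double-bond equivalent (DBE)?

Molecular formula from the SMILES: C20H20ClN3O3.
DoU = (2C + 2 + N − H − X)/2 = (2·20 + 2 + 3 − 20 − 1)/2 = 24/2 = 12.
(Structurally: 3 ring(s) + 9 π bond(s) = 12.)

12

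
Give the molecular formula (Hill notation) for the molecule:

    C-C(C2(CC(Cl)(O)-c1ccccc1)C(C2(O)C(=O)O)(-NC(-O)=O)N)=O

C15H17ClN2O7

Heavy atoms from the SMILES: 15 C, 1 Cl, 2 N, 7 O.
Implicit hydrogens by atom environment:
  7 × C: no H
  5 × C (aromatic): 1 H each → 5
  4 × O: 1 H each → 4
  3 × O: no H
  1 × C: 3 H
  1 × C: 2 H
  1 × C (aromatic): no H
  1 × Cl: no H
  1 × N: 2 H
  1 × N: 1 H
  Total hydrogens = 17.
Molecular formula: C15H17ClN2O7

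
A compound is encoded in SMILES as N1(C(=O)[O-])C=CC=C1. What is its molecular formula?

Heavy atoms from the SMILES: 5 C, 1 N, 2 O.
Implicit hydrogens by atom environment:
  4 × C (aromatic): 1 H each → 4
  1 × C: no H
  1 × N (aromatic): no H
  1 × O: no H
  1 × O (charge -1): no H
  Total hydrogens = 4.
Net charge -1.
Molecular formula: C5H4NO2-

C5H4NO2-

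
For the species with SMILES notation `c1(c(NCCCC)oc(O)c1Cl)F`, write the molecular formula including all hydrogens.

C8H11ClFNO2

Heavy atoms from the SMILES: 8 C, 1 Cl, 1 F, 1 N, 2 O.
Implicit hydrogens by atom environment:
  4 × C (aromatic): no H
  3 × C: 2 H each → 6
  1 × C: 3 H
  1 × Cl: no H
  1 × F: no H
  1 × N: 1 H
  1 × O: 1 H
  1 × O (aromatic): no H
  Total hydrogens = 11.
Molecular formula: C8H11ClFNO2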